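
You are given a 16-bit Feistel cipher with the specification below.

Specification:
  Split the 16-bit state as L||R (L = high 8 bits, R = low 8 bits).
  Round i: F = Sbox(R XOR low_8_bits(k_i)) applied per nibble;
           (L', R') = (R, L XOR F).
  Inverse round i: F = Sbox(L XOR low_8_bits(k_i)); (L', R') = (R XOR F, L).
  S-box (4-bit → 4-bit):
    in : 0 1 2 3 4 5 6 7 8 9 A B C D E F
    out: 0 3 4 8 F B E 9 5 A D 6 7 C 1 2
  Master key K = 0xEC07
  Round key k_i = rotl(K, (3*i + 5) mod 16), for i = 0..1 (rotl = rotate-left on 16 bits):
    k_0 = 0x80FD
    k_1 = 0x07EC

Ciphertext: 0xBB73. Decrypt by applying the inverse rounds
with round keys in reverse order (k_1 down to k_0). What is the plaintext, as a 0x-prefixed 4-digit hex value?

0x32CA

s_0 = ciphertext = 0xBB73
s_1 = InvRound(s_0, k_1) = 0xCABB
s_2 = InvRound(s_1, k_0) = 0x32CA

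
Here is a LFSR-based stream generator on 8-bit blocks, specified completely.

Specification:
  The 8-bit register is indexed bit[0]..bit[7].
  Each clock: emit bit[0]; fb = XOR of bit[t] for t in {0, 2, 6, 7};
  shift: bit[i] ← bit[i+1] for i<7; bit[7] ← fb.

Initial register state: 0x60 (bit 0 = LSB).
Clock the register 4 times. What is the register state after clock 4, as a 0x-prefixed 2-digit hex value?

reg_0 = 0x60
clock 1: out=0, reg = 0xB0
clock 2: out=0, reg = 0xD8
clock 3: out=0, reg = 0x6C
clock 4: out=0, reg = 0x36

0x36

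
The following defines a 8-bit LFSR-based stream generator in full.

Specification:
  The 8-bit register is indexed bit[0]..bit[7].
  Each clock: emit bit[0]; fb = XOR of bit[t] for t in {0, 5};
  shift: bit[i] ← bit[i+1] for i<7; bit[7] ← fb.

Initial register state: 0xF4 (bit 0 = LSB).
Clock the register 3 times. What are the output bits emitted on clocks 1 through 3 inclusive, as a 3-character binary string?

reg_0 = 0xF4
clock 1: out=0, reg = 0xFA
clock 2: out=0, reg = 0xFD
clock 3: out=1, reg = 0x7E

001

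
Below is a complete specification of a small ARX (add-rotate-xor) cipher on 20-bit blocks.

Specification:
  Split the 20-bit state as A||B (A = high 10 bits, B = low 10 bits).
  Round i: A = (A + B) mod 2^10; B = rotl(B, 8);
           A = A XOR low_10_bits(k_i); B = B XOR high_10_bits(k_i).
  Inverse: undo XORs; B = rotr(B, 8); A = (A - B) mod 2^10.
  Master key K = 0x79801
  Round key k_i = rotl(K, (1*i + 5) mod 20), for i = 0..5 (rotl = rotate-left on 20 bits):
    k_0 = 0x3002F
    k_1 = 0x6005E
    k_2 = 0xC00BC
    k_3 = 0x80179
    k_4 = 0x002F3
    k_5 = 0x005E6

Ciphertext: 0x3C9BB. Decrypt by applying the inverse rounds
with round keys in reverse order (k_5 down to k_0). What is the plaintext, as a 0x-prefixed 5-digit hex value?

0x7C15F

s_0 = ciphertext = 0x3C9BB
s_1 = InvRound(s_0, k_5) = 0x8AEE9
s_2 = InvRound(s_1, k_4) = 0x4CBA6
s_3 = InvRound(s_2, k_3) = 0x6CA99
s_4 = InvRound(s_3, k_2) = 0xAA665
s_5 = InvRound(s_4, k_1) = 0xD8397
s_6 = InvRound(s_5, k_0) = 0x7C15F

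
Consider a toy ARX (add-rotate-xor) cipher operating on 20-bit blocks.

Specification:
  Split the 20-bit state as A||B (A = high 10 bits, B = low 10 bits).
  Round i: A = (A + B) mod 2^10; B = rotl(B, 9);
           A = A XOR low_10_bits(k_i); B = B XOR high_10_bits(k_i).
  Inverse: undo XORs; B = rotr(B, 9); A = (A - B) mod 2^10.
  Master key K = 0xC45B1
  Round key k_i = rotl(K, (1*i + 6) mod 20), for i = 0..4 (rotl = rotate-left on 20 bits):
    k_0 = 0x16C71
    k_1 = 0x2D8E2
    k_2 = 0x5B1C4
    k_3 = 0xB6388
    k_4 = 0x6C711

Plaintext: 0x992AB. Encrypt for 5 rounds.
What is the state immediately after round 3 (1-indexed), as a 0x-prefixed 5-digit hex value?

0x16FF4

s_0 = plaintext = 0x992AB
s_1 = Round(s_0, k_0) = 0x5FB0E
s_2 = Round(s_1, k_1) = 0x1B931
s_3 = Round(s_2, k_2) = 0x16FF4
s_4 = Round(s_3, k_3) = 0xF1F22
s_5 = Round(s_4, k_4) = 0x7E020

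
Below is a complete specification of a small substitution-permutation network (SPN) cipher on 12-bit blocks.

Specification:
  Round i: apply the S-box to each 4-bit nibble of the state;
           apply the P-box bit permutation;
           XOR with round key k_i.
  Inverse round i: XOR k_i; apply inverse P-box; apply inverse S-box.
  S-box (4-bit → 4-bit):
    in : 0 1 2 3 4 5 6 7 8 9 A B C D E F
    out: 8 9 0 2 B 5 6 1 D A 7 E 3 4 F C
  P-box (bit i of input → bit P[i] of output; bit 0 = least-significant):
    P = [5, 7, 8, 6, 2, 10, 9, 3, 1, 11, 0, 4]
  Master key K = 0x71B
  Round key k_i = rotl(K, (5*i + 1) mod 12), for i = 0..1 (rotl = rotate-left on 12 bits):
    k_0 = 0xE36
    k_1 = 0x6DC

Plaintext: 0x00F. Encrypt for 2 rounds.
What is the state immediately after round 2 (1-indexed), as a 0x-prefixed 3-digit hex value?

0x12D

s_0 = plaintext = 0x00F
s_1 = Round(s_0, k_0) = 0xF6E
s_2 = Round(s_1, k_1) = 0x12D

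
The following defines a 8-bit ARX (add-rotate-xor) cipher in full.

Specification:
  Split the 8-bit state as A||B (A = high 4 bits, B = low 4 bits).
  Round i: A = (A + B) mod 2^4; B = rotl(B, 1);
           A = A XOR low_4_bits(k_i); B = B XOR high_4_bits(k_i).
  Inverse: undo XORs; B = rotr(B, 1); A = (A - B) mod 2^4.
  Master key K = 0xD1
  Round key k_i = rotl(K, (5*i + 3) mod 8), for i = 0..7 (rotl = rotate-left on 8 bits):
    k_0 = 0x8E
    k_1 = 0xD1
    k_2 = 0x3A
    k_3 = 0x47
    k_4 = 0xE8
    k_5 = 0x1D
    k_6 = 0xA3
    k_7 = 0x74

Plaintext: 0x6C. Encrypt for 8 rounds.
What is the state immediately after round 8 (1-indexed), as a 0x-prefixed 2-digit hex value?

s_0 = plaintext = 0x6C
s_1 = Round(s_0, k_0) = 0xC1
s_2 = Round(s_1, k_1) = 0xCF
s_3 = Round(s_2, k_2) = 0x1C
s_4 = Round(s_3, k_3) = 0xAD
s_5 = Round(s_4, k_4) = 0xF5
s_6 = Round(s_5, k_5) = 0x9B
s_7 = Round(s_6, k_6) = 0x7D
s_8 = Round(s_7, k_7) = 0x0C

0x0C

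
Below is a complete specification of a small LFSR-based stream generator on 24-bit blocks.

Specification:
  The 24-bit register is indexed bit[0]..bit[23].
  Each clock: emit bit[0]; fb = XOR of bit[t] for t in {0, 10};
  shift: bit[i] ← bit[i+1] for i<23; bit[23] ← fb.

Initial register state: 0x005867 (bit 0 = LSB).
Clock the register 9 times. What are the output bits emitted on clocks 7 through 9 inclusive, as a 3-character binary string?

reg_0 = 0x005867
clock 1: out=1, reg = 0x802C33
clock 2: out=1, reg = 0x401619
clock 3: out=1, reg = 0x200B0C
clock 4: out=0, reg = 0x100586
clock 5: out=0, reg = 0x8802C3
clock 6: out=1, reg = 0xC40161
clock 7: out=1, reg = 0xE200B0
clock 8: out=0, reg = 0x710058
clock 9: out=0, reg = 0x38802C

100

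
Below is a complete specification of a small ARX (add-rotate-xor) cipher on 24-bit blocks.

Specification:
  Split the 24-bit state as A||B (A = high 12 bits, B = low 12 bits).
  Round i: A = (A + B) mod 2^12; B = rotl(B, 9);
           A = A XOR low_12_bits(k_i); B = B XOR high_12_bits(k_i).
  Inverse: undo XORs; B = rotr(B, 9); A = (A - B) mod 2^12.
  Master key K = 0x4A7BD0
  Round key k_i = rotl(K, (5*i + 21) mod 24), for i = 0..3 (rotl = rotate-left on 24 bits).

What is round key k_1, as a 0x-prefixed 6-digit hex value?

0x29EF41

K = 0x4A7BD0
k_0 = rotl(K, (5*0+21) mod 24) = rotl(K, 21) = 0x094F7A
k_1 = rotl(K, (5*1+21) mod 24) = rotl(K, 2) = 0x29EF41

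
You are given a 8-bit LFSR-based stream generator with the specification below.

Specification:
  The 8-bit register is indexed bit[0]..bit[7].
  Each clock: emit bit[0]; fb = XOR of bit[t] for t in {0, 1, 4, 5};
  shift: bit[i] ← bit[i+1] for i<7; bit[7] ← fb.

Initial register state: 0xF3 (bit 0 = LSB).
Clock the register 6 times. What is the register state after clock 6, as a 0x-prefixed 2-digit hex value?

0xCB

reg_0 = 0xF3
clock 1: out=1, reg = 0x79
clock 2: out=1, reg = 0xBC
clock 3: out=0, reg = 0x5E
clock 4: out=0, reg = 0x2F
clock 5: out=1, reg = 0x97
clock 6: out=1, reg = 0xCB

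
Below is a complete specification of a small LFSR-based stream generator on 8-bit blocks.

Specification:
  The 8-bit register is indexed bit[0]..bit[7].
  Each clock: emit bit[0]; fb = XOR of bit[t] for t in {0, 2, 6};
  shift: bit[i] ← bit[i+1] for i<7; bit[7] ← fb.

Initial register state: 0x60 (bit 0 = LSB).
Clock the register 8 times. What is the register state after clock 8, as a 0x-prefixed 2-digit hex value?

reg_0 = 0x60
clock 1: out=0, reg = 0xB0
clock 2: out=0, reg = 0x58
clock 3: out=0, reg = 0xAC
clock 4: out=0, reg = 0xD6
clock 5: out=0, reg = 0x6B
clock 6: out=1, reg = 0x35
clock 7: out=1, reg = 0x1A
clock 8: out=0, reg = 0x0D

0x0D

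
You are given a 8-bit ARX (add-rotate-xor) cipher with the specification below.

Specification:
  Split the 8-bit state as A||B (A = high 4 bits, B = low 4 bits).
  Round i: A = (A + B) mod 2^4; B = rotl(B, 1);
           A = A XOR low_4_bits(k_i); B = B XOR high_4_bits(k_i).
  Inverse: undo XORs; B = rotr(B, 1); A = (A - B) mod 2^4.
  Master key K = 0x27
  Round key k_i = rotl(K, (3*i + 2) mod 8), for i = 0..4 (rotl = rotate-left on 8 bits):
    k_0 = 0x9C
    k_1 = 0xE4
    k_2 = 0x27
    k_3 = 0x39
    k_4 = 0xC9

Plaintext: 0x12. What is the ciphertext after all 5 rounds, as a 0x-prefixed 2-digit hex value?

0x48

s_0 = plaintext = 0x12
s_1 = Round(s_0, k_0) = 0xFD
s_2 = Round(s_1, k_1) = 0x85
s_3 = Round(s_2, k_2) = 0xA8
s_4 = Round(s_3, k_3) = 0xB2
s_5 = Round(s_4, k_4) = 0x48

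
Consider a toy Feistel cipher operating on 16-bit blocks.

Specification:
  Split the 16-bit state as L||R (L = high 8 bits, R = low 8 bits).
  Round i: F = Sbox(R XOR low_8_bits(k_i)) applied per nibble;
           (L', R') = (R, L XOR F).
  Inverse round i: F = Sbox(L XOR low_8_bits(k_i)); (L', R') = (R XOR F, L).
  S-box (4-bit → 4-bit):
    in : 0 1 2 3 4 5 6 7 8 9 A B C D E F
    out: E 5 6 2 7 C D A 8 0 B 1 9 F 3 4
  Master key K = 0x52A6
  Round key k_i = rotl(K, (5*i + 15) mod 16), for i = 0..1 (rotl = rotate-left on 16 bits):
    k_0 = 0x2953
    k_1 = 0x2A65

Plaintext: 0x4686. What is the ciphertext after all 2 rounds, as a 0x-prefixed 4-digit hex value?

s_0 = plaintext = 0x4686
s_1 = Round(s_0, k_0) = 0x86BA
s_2 = Round(s_1, k_1) = 0xBA72

0xBA72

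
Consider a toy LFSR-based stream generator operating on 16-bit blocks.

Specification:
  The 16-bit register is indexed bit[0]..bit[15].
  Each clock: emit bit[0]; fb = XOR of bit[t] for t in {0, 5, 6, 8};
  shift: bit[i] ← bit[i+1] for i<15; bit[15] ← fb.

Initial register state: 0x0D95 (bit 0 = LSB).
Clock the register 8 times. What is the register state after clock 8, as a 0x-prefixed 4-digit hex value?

reg_0 = 0x0D95
clock 1: out=1, reg = 0x06CA
clock 2: out=0, reg = 0x8365
clock 3: out=1, reg = 0x41B2
clock 4: out=0, reg = 0x20D9
clock 5: out=1, reg = 0x106C
clock 6: out=0, reg = 0x0836
clock 7: out=0, reg = 0x841B
clock 8: out=1, reg = 0xC20D

0xC20D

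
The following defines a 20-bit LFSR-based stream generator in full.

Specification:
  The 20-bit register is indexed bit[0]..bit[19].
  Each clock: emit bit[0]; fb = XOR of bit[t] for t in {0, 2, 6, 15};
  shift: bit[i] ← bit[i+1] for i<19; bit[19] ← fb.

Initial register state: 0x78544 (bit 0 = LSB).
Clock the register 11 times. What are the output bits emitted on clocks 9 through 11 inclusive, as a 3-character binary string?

reg_0 = 0x78544
clock 1: out=0, reg = 0xBC2A2
clock 2: out=0, reg = 0xDE151
clock 3: out=1, reg = 0xEF0A8
clock 4: out=0, reg = 0xF7854
clock 5: out=0, reg = 0x7BC2A
clock 6: out=0, reg = 0xBDE15
clock 7: out=1, reg = 0xDEF0A
clock 8: out=0, reg = 0xEF785
clock 9: out=1, reg = 0xF7BC2
clock 10: out=0, reg = 0xFBDE1
clock 11: out=1, reg = 0xFDEF0

101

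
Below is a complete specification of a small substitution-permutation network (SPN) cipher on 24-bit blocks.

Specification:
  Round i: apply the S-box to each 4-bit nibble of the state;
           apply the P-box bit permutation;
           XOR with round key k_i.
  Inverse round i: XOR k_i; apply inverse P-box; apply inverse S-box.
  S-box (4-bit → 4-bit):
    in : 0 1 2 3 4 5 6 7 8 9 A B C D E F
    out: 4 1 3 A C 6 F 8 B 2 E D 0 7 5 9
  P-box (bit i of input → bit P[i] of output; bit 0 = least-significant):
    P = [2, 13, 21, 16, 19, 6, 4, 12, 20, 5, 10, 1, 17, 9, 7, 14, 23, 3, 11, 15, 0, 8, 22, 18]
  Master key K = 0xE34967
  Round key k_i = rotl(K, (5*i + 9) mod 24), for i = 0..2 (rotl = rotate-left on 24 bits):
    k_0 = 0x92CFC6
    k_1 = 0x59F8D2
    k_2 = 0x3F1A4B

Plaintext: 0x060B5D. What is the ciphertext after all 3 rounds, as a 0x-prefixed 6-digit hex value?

s_0 = plaintext = 0x060B5D
s_1 = Round(s_0, k_0) = 0x626318
s_2 = Round(s_1, k_1) = 0x969B7D
s_3 = Round(s_2, k_2) = 0x8FA545

0x8FA545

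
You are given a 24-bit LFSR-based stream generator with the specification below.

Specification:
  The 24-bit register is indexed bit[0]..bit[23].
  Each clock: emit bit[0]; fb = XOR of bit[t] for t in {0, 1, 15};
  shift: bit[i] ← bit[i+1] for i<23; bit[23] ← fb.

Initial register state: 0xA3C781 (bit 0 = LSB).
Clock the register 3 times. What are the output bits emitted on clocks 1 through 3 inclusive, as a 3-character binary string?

100

reg_0 = 0xA3C781
clock 1: out=1, reg = 0x51E3C0
clock 2: out=0, reg = 0xA8F1E0
clock 3: out=0, reg = 0xD478F0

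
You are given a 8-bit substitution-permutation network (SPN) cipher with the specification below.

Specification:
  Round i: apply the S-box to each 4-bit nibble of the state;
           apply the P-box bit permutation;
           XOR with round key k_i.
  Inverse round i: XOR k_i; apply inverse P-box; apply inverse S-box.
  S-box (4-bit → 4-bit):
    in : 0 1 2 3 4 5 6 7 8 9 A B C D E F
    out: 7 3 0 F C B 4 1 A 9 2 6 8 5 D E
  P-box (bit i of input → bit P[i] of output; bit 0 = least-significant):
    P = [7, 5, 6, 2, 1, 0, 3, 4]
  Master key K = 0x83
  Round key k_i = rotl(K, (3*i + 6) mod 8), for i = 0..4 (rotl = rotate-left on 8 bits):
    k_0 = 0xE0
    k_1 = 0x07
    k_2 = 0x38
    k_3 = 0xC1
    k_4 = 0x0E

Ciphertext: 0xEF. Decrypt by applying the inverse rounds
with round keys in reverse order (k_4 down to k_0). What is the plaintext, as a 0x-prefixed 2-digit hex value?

0x78

s_0 = ciphertext = 0xEF
s_1 = InvRound(s_0, k_4) = 0xA0
s_2 = InvRound(s_1, k_3) = 0xAB
s_3 = InvRound(s_2, k_2) = 0x57
s_4 = InvRound(s_3, k_1) = 0xC6
s_5 = InvRound(s_4, k_0) = 0x78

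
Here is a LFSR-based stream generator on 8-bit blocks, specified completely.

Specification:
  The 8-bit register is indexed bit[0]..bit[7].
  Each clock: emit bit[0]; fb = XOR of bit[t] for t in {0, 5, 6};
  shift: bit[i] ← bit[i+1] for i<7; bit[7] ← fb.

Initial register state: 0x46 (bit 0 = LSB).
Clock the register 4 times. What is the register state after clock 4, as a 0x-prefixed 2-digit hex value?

0x94

reg_0 = 0x46
clock 1: out=0, reg = 0xA3
clock 2: out=1, reg = 0x51
clock 3: out=1, reg = 0x28
clock 4: out=0, reg = 0x94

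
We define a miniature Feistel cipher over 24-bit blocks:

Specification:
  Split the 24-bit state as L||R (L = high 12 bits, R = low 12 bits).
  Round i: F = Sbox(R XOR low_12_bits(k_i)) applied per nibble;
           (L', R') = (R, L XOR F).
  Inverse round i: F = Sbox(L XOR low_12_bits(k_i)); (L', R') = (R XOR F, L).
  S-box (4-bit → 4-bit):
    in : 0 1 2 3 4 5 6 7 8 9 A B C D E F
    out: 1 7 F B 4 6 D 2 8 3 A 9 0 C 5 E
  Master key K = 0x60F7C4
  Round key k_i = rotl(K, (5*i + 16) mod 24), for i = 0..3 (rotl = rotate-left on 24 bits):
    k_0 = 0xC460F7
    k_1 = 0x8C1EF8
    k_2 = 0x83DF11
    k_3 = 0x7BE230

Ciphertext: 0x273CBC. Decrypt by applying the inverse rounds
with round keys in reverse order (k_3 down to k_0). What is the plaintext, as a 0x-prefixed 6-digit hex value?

0x02263A

s_0 = ciphertext = 0x273CBC
s_1 = InvRound(s_0, k_3) = 0xDF7273
s_2 = InvRound(s_1, k_2) = 0xD2EDF7
s_3 = InvRound(s_2, k_1) = 0x63AD2E
s_4 = InvRound(s_3, k_0) = 0x02263A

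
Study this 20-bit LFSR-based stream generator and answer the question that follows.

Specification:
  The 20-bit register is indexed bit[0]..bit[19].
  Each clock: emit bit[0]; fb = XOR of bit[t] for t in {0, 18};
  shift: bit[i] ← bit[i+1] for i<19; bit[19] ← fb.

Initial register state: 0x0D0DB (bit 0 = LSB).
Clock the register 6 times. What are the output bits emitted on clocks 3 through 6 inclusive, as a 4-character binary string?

reg_0 = 0x0D0DB
clock 1: out=1, reg = 0x8686D
clock 2: out=1, reg = 0xC3436
clock 3: out=0, reg = 0xE1A1B
clock 4: out=1, reg = 0x70D0D
clock 5: out=1, reg = 0x38686
clock 6: out=0, reg = 0x1C343

0110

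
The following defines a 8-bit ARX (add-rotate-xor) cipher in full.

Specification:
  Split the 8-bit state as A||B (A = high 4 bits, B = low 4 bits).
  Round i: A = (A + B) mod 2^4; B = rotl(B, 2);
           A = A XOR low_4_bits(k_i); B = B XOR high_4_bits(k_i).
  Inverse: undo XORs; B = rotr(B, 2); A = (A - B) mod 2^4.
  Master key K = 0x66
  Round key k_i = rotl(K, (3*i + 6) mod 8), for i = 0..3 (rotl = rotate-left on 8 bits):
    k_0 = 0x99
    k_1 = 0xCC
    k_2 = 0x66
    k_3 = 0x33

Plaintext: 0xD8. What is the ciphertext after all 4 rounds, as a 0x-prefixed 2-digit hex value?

0xA8

s_0 = plaintext = 0xD8
s_1 = Round(s_0, k_0) = 0xCB
s_2 = Round(s_1, k_1) = 0xB2
s_3 = Round(s_2, k_2) = 0xBE
s_4 = Round(s_3, k_3) = 0xA8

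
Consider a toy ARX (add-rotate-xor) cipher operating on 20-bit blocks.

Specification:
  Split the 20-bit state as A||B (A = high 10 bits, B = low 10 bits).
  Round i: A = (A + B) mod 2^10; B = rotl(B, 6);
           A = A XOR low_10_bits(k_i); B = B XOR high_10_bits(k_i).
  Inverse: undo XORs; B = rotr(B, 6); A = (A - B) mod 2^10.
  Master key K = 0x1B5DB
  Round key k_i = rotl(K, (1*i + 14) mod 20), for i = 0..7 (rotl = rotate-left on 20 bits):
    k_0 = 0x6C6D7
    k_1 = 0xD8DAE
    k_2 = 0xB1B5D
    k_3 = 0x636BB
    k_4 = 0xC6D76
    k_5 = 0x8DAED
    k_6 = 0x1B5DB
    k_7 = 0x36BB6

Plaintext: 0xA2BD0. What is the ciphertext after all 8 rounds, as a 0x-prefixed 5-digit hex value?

s_0 = plaintext = 0xA2BD0
s_1 = Round(s_0, k_0) = 0x2358C
s_2 = Round(s_1, k_1) = 0xEDC7B
s_3 = Round(s_2, k_2) = 0xDBC01
s_4 = Round(s_3, k_3) = 0x72DCD
s_5 = Round(s_4, k_4) = 0xBB847
s_6 = Round(s_5, k_5) = 0x763F2
s_7 = Round(s_6, k_6) = 0x044D2
s_8 = Round(s_7, k_7) = 0xD5457

0xD5457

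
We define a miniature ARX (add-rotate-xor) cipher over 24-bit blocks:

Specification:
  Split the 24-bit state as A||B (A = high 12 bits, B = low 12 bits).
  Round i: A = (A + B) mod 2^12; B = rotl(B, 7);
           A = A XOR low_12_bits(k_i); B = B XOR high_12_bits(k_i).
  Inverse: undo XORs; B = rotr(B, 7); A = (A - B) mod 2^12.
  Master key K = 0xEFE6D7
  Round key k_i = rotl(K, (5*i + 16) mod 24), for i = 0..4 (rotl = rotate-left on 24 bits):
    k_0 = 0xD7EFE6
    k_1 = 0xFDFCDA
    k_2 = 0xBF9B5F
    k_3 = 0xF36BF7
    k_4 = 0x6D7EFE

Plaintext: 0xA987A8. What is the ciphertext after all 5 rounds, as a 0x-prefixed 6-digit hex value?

s_0 = plaintext = 0xA987A8
s_1 = Round(s_0, k_0) = 0xDA6943
s_2 = Round(s_1, k_1) = 0xA33E15
s_3 = Round(s_2, k_2) = 0x317109
s_4 = Round(s_3, k_3) = 0xFD7BBE
s_5 = Round(s_4, k_4) = 0x56B98A

0x56B98A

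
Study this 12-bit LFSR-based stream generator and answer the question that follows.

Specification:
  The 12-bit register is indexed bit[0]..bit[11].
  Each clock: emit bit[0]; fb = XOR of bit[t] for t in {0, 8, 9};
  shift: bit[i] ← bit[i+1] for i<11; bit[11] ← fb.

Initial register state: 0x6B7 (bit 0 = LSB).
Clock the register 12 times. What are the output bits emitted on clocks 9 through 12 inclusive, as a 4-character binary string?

reg_0 = 0x6B7
clock 1: out=1, reg = 0x35B
clock 2: out=1, reg = 0x9AD
clock 3: out=1, reg = 0x4D6
clock 4: out=0, reg = 0x26B
clock 5: out=1, reg = 0x135
clock 6: out=1, reg = 0x09A
clock 7: out=0, reg = 0x04D
clock 8: out=1, reg = 0x826
clock 9: out=0, reg = 0x413
clock 10: out=1, reg = 0xA09
clock 11: out=1, reg = 0x504
clock 12: out=0, reg = 0xA82

0110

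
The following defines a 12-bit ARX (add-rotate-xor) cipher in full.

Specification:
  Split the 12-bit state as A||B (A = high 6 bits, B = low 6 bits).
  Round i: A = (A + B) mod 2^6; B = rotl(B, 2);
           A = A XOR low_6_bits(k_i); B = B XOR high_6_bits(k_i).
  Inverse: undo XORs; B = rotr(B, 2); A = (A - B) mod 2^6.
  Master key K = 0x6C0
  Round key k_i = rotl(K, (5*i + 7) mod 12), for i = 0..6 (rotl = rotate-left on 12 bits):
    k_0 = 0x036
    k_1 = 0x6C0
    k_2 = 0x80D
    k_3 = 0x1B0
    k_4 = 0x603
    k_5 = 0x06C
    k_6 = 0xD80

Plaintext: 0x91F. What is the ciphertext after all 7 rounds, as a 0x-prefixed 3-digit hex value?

s_0 = plaintext = 0x91F
s_1 = Round(s_0, k_0) = 0xD7D
s_2 = Round(s_1, k_1) = 0xCAC
s_3 = Round(s_2, k_2) = 0x4D2
s_4 = Round(s_3, k_3) = 0x54F
s_5 = Round(s_4, k_4) = 0x9E4
s_6 = Round(s_5, k_5) = 0x9D3
s_7 = Round(s_6, k_6) = 0xEBB

0xEBB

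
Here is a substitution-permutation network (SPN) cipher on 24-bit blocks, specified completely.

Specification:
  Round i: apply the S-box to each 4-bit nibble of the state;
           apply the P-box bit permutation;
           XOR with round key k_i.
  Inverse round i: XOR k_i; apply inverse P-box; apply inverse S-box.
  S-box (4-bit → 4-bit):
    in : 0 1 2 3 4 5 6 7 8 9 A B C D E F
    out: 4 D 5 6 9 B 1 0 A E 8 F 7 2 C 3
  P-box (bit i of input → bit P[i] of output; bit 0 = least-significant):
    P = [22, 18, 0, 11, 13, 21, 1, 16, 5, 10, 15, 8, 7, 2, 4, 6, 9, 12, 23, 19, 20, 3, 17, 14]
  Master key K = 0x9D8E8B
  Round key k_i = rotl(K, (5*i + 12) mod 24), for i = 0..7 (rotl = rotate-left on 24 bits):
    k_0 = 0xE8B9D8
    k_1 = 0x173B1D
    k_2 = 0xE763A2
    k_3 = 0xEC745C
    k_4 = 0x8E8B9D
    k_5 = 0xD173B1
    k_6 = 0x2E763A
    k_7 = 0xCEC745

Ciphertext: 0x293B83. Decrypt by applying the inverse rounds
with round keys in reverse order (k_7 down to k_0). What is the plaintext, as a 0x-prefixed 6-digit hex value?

0x6BD37A

s_0 = ciphertext = 0x293B83
s_1 = InvRound(s_0, k_7) = 0xE353B5
s_2 = InvRound(s_1, k_6) = 0xDEF81C
s_3 = InvRound(s_2, k_5) = 0x34F1A9
s_4 = InvRound(s_3, k_4) = 0x1B36FA
s_5 = InvRound(s_4, k_3) = 0x12F69F
s_6 = InvRound(s_5, k_2) = 0xF33B8C
s_7 = InvRound(s_6, k_1) = 0x7027DC
s_8 = InvRound(s_7, k_0) = 0x6BD37A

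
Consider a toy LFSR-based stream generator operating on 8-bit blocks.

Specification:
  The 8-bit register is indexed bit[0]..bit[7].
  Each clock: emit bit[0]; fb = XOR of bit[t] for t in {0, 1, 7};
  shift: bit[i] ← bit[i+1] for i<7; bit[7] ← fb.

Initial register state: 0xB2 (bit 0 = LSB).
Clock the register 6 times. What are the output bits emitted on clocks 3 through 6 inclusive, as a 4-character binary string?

0011

reg_0 = 0xB2
clock 1: out=0, reg = 0x59
clock 2: out=1, reg = 0xAC
clock 3: out=0, reg = 0xD6
clock 4: out=0, reg = 0x6B
clock 5: out=1, reg = 0x35
clock 6: out=1, reg = 0x9A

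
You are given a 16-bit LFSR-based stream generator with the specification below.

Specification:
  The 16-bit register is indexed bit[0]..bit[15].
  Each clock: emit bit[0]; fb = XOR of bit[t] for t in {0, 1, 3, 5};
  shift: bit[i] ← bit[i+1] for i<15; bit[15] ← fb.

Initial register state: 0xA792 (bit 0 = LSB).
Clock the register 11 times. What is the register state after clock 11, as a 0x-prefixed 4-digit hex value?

reg_0 = 0xA792
clock 1: out=0, reg = 0xD3C9
clock 2: out=1, reg = 0x69E4
clock 3: out=0, reg = 0xB4F2
clock 4: out=0, reg = 0x5A79
clock 5: out=1, reg = 0xAD3C
clock 6: out=0, reg = 0x569E
clock 7: out=0, reg = 0x2B4F
clock 8: out=1, reg = 0x95A7
clock 9: out=1, reg = 0xCAD3
clock 10: out=1, reg = 0x6569
clock 11: out=1, reg = 0xB2B4

0xB2B4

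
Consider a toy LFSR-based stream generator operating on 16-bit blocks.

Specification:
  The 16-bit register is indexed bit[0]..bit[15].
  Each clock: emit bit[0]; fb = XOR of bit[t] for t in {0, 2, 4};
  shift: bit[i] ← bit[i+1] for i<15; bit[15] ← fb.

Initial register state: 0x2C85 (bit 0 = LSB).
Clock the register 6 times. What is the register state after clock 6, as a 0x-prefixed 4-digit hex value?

reg_0 = 0x2C85
clock 1: out=1, reg = 0x1642
clock 2: out=0, reg = 0x0B21
clock 3: out=1, reg = 0x8590
clock 4: out=0, reg = 0xC2C8
clock 5: out=0, reg = 0x6164
clock 6: out=0, reg = 0xB0B2

0xB0B2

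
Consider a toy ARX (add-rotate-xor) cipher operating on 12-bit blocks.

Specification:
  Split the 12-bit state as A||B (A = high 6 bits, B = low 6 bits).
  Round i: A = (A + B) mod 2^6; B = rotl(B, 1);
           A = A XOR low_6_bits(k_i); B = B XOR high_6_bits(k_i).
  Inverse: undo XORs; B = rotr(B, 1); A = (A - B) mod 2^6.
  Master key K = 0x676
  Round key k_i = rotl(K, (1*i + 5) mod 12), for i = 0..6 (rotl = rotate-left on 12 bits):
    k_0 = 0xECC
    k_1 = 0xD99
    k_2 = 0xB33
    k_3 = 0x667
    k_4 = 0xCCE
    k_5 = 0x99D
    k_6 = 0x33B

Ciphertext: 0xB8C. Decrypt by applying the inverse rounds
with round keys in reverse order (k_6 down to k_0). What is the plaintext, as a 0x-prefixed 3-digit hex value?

s_0 = ciphertext = 0xB8C
s_1 = InvRound(s_0, k_6) = 0x540
s_2 = InvRound(s_1, k_5) = 0xD53
s_3 = InvRound(s_2, k_4) = 0xAD0
s_4 = InvRound(s_3, k_3) = 0xA24
s_5 = InvRound(s_4, k_2) = 0x5C4
s_6 = InvRound(s_5, k_1) = 0xD59
s_7 = InvRound(s_6, k_0) = 0xA11

0xA11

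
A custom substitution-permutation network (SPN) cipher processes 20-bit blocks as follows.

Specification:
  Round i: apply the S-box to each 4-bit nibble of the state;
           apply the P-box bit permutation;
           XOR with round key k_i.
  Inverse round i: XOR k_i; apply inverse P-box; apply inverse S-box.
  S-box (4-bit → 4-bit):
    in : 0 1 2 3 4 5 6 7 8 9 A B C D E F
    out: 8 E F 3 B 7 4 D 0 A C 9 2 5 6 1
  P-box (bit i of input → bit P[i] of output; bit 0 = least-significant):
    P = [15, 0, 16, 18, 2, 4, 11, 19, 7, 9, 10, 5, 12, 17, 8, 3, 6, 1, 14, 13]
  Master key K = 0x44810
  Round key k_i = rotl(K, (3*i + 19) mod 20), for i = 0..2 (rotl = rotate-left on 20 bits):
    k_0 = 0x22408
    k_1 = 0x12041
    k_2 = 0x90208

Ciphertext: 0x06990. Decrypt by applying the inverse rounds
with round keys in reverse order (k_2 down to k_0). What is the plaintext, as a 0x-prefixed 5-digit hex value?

0xD08D5

s_0 = ciphertext = 0x06990
s_1 = InvRound(s_0, k_2) = 0xAA316
s_2 = InvRound(s_1, k_1) = 0x3EC45
s_3 = InvRound(s_2, k_0) = 0xD08D5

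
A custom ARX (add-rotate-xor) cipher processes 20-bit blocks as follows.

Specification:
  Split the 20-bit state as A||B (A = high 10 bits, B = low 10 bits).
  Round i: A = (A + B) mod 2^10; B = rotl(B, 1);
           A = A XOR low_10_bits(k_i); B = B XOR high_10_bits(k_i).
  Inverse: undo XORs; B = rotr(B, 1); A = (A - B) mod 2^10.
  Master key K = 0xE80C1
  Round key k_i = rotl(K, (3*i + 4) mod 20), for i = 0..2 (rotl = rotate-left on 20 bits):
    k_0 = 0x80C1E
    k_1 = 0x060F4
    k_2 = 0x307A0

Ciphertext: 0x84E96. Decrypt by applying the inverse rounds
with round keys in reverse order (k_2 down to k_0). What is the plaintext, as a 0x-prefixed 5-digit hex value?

0x8C0CD

s_0 = ciphertext = 0x84E96
s_1 = InvRound(s_0, k_2) = 0xA232B
s_2 = InvRound(s_1, k_1) = 0xB8F99
s_3 = InvRound(s_2, k_0) = 0x8C0CD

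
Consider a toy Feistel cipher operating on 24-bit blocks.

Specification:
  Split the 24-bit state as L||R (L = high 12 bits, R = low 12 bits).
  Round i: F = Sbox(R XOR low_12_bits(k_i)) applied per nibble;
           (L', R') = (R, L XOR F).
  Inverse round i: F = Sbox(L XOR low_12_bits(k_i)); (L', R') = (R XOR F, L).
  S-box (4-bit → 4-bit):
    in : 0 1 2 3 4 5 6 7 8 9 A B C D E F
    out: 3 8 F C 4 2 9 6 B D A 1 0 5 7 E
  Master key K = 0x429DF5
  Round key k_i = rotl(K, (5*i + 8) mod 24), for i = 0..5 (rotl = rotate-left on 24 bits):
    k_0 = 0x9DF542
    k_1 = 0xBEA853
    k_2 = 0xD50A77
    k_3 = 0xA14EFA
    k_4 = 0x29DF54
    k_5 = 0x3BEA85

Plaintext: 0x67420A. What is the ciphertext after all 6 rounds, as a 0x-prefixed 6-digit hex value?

s_0 = plaintext = 0x67420A
s_1 = Round(s_0, k_0) = 0x20A03F
s_2 = Round(s_1, k_1) = 0x03F99A
s_3 = Round(s_2, k_2) = 0x99AC4A
s_4 = Round(s_3, k_3) = 0xC4A689
s_5 = Round(s_4, k_4) = 0x68911F
s_6 = Round(s_5, k_5) = 0x11F753

0x11F753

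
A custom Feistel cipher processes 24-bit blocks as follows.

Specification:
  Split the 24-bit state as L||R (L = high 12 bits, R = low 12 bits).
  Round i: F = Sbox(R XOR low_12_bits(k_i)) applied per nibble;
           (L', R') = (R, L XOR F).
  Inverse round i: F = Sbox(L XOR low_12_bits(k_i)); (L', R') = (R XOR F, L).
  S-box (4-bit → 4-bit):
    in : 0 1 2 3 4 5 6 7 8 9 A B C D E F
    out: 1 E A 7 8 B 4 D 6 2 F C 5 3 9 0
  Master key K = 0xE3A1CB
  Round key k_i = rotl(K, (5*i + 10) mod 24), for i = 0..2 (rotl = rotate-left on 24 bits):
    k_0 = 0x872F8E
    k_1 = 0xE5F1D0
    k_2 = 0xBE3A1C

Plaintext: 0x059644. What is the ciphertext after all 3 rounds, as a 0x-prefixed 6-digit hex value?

s_0 = plaintext = 0x059644
s_1 = Round(s_0, k_0) = 0x644206
s_2 = Round(s_1, k_1) = 0x206170
s_3 = Round(s_2, k_2) = 0x170E43

0x170E43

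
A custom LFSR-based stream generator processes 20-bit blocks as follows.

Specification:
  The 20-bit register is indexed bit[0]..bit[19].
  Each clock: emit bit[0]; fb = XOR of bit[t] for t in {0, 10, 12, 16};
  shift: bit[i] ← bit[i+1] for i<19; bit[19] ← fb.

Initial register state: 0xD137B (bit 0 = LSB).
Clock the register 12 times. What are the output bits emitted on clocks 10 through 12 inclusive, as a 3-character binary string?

100

reg_0 = 0xD137B
clock 1: out=1, reg = 0xE89BD
clock 2: out=1, reg = 0xF44DE
clock 3: out=0, reg = 0x7A26F
clock 4: out=1, reg = 0x3D137
clock 5: out=1, reg = 0x9E89B
clock 6: out=1, reg = 0x4F44D
clock 7: out=1, reg = 0xA7A26
clock 8: out=0, reg = 0xD3D13
clock 9: out=1, reg = 0x69E89
clock 10: out=1, reg = 0xB4F44
clock 11: out=0, reg = 0x5A7A2
clock 12: out=0, reg = 0x2D3D1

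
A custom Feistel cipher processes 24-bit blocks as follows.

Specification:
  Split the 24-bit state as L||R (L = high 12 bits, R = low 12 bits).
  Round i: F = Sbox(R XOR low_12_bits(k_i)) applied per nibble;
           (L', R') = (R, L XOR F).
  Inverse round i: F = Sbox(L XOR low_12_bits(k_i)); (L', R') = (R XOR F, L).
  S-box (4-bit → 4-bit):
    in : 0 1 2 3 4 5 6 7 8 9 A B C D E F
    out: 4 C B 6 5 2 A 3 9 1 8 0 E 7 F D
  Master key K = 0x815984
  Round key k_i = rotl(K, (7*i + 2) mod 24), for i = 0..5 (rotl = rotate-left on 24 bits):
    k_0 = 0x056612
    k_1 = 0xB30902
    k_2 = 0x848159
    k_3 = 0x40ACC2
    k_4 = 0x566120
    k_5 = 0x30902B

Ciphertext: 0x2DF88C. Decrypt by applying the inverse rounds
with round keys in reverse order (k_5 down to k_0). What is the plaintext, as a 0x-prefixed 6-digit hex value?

0x6A7411

s_0 = ciphertext = 0x2DF88C
s_1 = InvRound(s_0, k_5) = 0x3592DF
s_2 = InvRound(s_1, k_4) = 0x9EE359
s_3 = InvRound(s_2, k_3) = 0x1E79EE
s_4 = InvRound(s_3, k_2) = 0xDE11E7
s_5 = InvRound(s_4, k_1) = 0x411DE1
s_6 = InvRound(s_5, k_0) = 0x6A7411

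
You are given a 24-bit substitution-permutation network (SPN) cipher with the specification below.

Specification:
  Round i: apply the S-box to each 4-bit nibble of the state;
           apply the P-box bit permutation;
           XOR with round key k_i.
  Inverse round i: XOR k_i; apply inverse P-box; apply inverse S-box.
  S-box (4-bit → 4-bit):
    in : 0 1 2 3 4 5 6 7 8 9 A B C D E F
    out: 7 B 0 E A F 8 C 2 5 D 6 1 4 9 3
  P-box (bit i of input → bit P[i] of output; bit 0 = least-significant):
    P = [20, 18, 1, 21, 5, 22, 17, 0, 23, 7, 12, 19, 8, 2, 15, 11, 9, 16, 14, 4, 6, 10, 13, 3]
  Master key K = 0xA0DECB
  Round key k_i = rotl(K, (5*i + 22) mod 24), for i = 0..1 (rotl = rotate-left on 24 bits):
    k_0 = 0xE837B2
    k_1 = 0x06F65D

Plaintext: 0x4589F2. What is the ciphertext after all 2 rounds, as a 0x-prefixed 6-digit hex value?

s_0 = plaintext = 0x4589F2
s_1 = Round(s_0, k_0) = 0x29618E
s_2 = Round(s_1, k_1) = 0xFEBCDD

0xFEBCDD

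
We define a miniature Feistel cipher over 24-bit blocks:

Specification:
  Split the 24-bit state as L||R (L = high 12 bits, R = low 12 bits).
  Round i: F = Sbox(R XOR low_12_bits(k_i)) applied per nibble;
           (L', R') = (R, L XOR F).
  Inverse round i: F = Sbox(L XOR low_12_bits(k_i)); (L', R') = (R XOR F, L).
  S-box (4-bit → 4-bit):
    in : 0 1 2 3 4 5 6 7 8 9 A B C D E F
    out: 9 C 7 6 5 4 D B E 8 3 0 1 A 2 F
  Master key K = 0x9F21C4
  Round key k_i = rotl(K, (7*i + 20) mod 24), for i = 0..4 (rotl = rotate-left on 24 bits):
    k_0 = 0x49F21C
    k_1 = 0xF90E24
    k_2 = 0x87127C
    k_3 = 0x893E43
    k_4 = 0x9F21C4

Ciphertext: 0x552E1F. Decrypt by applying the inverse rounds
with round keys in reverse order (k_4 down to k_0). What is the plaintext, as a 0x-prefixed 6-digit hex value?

0x9477B2

s_0 = ciphertext = 0x552E1F
s_1 = InvRound(s_0, k_4) = 0xB92552
s_2 = InvRound(s_1, k_3) = 0x1FEB92
s_3 = InvRound(s_2, k_2) = 0xD751FE
s_4 = InvRound(s_3, k_1) = 0x7B2D75
s_5 = InvRound(s_4, k_0) = 0x9477B2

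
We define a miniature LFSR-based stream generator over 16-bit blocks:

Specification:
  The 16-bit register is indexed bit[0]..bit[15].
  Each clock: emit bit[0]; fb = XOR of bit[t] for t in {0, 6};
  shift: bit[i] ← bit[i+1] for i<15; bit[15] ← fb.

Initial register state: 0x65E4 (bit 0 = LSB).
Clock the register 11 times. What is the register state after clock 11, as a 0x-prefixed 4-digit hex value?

reg_0 = 0x65E4
clock 1: out=0, reg = 0xB2F2
clock 2: out=0, reg = 0xD979
clock 3: out=1, reg = 0x6CBC
clock 4: out=0, reg = 0x365E
clock 5: out=0, reg = 0x9B2F
clock 6: out=1, reg = 0xCD97
clock 7: out=1, reg = 0xE6CB
clock 8: out=1, reg = 0x7365
clock 9: out=1, reg = 0x39B2
clock 10: out=0, reg = 0x1CD9
clock 11: out=1, reg = 0x0E6C

0x0E6C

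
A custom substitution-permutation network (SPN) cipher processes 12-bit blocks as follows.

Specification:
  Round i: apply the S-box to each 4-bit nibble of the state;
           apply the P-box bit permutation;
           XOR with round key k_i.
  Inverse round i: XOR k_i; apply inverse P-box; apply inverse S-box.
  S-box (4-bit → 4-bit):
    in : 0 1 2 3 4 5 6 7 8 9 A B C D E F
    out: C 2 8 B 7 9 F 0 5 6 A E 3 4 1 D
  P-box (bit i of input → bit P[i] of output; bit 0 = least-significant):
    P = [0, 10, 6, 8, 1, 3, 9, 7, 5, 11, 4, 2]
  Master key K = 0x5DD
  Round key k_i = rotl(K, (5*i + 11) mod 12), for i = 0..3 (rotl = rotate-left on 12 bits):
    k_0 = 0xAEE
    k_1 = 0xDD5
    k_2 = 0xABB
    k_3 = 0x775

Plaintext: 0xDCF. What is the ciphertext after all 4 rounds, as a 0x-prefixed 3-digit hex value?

s_0 = plaintext = 0xDCF
s_1 = Round(s_0, k_0) = 0xBB5
s_2 = Round(s_1, k_1) = 0x648
s_3 = Round(s_2, k_2) = 0x0C4
s_4 = Round(s_3, k_3) = 0x32A

0x32A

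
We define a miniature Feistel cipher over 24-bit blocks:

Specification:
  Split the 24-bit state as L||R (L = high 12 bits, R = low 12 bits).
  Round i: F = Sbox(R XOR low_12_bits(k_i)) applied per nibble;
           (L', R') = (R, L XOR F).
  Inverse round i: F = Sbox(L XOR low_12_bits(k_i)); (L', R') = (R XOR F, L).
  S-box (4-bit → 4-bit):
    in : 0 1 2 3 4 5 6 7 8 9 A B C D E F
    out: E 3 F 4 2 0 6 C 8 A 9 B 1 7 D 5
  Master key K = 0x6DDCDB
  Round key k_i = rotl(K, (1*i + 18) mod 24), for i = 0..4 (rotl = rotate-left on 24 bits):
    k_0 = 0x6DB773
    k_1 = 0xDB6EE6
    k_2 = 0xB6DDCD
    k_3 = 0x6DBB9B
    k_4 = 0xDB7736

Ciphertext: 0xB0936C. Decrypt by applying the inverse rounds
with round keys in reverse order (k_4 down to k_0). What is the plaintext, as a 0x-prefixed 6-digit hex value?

0x01E654

s_0 = ciphertext = 0xB0936C
s_1 = InvRound(s_0, k_4) = 0x229B09
s_2 = InvRound(s_1, k_3) = 0x1B6229
s_3 = InvRound(s_2, k_2) = 0x3E21B6
s_4 = InvRound(s_3, k_1) = 0x6543E2
s_5 = InvRound(s_4, k_0) = 0x01E654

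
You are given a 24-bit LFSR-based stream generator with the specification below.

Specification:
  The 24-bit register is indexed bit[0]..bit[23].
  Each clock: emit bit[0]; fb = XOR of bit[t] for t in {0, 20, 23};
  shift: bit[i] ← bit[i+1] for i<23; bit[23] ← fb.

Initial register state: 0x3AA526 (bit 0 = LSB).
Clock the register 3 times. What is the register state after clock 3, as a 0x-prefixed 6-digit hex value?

reg_0 = 0x3AA526
clock 1: out=0, reg = 0x9D5293
clock 2: out=1, reg = 0xCEA949
clock 3: out=1, reg = 0x6754A4

0x6754A4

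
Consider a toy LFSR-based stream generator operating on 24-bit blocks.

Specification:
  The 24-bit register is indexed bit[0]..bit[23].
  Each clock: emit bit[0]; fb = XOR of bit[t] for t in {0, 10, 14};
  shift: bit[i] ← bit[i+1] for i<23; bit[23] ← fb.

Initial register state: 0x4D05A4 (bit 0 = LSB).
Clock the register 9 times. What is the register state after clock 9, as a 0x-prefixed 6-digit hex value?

0xE8A682

reg_0 = 0x4D05A4
clock 1: out=0, reg = 0xA682D2
clock 2: out=0, reg = 0x534169
clock 3: out=1, reg = 0x29A0B4
clock 4: out=0, reg = 0x14D05A
clock 5: out=0, reg = 0x8A682D
clock 6: out=1, reg = 0x453416
clock 7: out=0, reg = 0xA29A0B
clock 8: out=1, reg = 0xD14D05
clock 9: out=1, reg = 0xE8A682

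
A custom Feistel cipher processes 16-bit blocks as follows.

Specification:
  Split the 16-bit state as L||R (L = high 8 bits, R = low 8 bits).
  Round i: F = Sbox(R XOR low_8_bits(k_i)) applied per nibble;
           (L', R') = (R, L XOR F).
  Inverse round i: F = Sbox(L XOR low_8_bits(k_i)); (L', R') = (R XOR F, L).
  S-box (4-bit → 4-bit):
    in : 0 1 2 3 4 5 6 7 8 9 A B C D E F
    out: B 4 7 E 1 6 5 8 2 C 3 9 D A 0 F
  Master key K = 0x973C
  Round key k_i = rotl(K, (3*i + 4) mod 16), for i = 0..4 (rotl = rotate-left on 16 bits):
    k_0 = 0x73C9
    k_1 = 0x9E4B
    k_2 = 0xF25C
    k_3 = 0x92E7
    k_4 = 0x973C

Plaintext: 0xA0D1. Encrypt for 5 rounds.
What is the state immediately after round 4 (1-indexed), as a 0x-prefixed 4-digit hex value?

0x7629

s_0 = plaintext = 0xA0D1
s_1 = Round(s_0, k_0) = 0xD1E2
s_2 = Round(s_1, k_1) = 0xE2ED
s_3 = Round(s_2, k_2) = 0xED76
s_4 = Round(s_3, k_3) = 0x7629
s_5 = Round(s_4, k_4) = 0x2930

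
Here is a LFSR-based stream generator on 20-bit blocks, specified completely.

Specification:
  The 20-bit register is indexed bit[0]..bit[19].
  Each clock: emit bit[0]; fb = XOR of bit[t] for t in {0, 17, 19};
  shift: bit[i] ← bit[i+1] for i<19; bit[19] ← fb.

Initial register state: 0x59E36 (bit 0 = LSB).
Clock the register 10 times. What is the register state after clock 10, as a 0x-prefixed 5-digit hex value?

0xF3167

reg_0 = 0x59E36
clock 1: out=0, reg = 0x2CF1B
clock 2: out=1, reg = 0x1678D
clock 3: out=1, reg = 0x8B3C6
clock 4: out=0, reg = 0xC59E3
clock 5: out=1, reg = 0x62CF1
clock 6: out=1, reg = 0x31678
clock 7: out=0, reg = 0x98B3C
clock 8: out=0, reg = 0xCC59E
clock 9: out=0, reg = 0xE62CF
clock 10: out=1, reg = 0xF3167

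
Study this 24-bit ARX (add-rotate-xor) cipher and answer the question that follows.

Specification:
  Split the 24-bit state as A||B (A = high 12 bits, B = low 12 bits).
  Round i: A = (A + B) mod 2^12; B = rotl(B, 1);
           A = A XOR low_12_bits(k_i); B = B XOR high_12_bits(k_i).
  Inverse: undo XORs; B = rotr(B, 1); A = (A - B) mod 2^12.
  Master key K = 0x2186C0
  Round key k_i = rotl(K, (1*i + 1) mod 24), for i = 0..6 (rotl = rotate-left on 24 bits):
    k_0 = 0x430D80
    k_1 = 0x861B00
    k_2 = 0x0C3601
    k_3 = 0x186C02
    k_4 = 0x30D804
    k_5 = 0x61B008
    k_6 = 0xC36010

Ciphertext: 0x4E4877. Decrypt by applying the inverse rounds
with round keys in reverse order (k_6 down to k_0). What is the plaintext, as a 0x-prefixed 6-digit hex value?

0x640C68

s_0 = ciphertext = 0x4E4877
s_1 = InvRound(s_0, k_6) = 0xAD4A20
s_2 = InvRound(s_1, k_5) = 0xCBFE1D
s_3 = InvRound(s_2, k_4) = 0xE33688
s_4 = InvRound(s_3, k_3) = 0xEAA387
s_5 = InvRound(s_4, k_2) = 0x7091A2
s_6 = InvRound(s_5, k_1) = 0xF28CE1
s_7 = InvRound(s_6, k_0) = 0x640C68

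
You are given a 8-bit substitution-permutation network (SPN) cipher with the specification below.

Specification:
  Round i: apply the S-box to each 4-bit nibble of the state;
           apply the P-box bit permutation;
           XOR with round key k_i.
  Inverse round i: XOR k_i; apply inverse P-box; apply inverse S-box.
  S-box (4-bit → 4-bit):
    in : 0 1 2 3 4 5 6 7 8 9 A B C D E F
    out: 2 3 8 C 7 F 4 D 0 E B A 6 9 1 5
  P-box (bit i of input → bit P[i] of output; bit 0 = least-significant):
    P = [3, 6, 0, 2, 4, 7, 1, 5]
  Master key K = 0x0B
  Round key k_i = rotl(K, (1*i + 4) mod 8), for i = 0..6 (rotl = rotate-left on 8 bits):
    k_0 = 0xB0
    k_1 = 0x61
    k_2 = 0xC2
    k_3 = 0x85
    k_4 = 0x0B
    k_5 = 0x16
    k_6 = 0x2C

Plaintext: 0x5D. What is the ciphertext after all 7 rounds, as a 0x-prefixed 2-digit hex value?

s_0 = plaintext = 0x5D
s_1 = Round(s_0, k_0) = 0x0E
s_2 = Round(s_1, k_1) = 0xE9
s_3 = Round(s_2, k_2) = 0x97
s_4 = Round(s_3, k_3) = 0x2A
s_5 = Round(s_4, k_4) = 0x67
s_6 = Round(s_5, k_5) = 0x19
s_7 = Round(s_6, k_6) = 0xF9

0xF9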